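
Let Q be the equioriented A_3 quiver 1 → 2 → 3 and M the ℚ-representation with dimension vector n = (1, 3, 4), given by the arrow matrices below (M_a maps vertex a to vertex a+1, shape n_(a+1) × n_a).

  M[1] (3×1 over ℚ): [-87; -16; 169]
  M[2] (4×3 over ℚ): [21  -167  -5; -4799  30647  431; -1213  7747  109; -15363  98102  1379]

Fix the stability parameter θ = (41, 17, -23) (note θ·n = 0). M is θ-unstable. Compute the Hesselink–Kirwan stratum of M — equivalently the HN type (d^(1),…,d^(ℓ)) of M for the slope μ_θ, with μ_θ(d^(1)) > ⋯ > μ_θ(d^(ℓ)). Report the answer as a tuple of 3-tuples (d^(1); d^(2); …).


Barcode: M ≅ I[1,2], I[2,3]^2, I[3,3]^2. HN layers by μ_θ (3 steps, strictly decreasing):
  μ^(1)=29; μ^(2)=-3; μ^(3)=-23

((1, 1, 0); (0, 2, 2); (0, 0, 2))


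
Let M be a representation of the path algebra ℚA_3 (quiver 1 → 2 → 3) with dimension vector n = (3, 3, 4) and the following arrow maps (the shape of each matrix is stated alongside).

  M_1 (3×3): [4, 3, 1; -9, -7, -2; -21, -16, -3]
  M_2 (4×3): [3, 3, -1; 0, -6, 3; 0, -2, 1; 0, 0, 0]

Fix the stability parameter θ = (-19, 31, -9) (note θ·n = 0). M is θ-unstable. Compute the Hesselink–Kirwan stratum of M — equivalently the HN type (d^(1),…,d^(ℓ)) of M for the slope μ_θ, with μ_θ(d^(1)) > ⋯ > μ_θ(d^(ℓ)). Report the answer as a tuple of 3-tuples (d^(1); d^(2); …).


Via rank(M_{q-1}∘⋯∘M_p): M ≅ I[1,2], I[1,3]^2, I[3,3]^2.
μ_θ-semistable layers: μ^(1)=31; μ^(2)=11; μ^(3)=-9; μ^(4)=-19

((0, 1, 0); (0, 2, 2); (0, 0, 2); (3, 0, 0))


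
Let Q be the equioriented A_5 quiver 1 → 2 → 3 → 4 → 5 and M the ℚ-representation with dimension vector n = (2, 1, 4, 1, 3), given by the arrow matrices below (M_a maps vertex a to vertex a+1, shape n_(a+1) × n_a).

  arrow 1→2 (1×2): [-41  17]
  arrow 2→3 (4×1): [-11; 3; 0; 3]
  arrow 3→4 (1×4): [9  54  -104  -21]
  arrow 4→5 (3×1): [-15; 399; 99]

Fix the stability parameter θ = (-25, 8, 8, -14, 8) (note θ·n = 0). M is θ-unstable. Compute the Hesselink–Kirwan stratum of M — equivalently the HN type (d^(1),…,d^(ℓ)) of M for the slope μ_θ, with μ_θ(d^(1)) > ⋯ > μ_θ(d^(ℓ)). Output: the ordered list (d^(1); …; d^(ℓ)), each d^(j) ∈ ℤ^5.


Interval decomposition of M: I[1,1], I[1,3], I[3,3]^2, I[3,5], I[5,5]^2.
HN type (ℓ=3): μ^(1)=8; μ^(2)=-3; μ^(3)=-25

((0, 1, 3, 0, 3); (0, 0, 1, 1, 0); (2, 0, 0, 0, 0))


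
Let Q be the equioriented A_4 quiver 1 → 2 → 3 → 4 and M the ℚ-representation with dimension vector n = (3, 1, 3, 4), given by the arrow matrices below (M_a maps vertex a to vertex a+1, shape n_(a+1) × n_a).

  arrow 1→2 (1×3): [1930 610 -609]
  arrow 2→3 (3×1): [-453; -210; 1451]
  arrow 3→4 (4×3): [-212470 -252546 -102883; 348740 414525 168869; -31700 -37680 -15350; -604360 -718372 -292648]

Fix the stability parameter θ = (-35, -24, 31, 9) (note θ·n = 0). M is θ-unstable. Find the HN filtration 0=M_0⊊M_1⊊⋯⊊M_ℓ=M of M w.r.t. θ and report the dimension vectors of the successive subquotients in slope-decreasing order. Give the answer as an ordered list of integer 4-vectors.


Interval decomposition of M: I[1,1]^2, I[1,4], I[3,3], I[3,4], I[4,4]^2.
HN type (ℓ=5): μ^(1)=31; μ^(2)=20; μ^(3)=9; μ^(4)=-24; μ^(5)=-35

((0, 0, 1, 0); (0, 0, 2, 2); (0, 0, 0, 2); (0, 1, 0, 0); (3, 0, 0, 0))


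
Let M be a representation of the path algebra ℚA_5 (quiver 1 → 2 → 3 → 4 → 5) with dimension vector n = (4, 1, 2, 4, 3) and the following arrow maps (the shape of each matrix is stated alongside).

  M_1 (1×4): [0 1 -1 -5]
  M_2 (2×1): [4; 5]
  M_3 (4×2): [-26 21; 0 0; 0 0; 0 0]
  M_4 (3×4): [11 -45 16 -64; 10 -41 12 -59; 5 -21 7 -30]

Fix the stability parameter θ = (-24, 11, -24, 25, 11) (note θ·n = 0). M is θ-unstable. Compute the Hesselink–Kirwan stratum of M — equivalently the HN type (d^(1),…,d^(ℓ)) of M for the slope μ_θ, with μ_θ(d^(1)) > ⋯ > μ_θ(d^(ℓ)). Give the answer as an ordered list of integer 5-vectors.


Barcode: M ≅ I[1,1]^3, I[1,5], I[3,3], I[4,4], I[4,5]^2. HN layers by μ_θ (4 steps, strictly decreasing):
  μ^(1)=25; μ^(2)=18; μ^(3)=-13/2; μ^(4)=-24

((0, 0, 0, 1, 0); (0, 0, 0, 3, 3); (0, 1, 1, 0, 0); (4, 0, 1, 0, 0))


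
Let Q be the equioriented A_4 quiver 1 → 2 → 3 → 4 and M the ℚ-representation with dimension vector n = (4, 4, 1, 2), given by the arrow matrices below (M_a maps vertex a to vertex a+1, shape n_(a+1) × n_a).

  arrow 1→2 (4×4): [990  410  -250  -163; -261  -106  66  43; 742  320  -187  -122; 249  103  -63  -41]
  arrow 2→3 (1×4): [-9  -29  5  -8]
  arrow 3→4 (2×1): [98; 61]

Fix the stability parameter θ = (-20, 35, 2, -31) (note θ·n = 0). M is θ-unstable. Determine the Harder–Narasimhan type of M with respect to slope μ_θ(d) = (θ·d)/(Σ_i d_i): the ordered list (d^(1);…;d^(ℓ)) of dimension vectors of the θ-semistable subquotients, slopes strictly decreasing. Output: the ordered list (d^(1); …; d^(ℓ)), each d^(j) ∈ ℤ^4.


Via rank(M_{q-1}∘⋯∘M_p): M ≅ I[1,2]^3, I[1,4], I[4,4].
μ_θ-semistable layers: μ^(1)=35; μ^(2)=2; μ^(3)=-20; μ^(4)=-31

((0, 3, 0, 0); (0, 1, 1, 1); (4, 0, 0, 0); (0, 0, 0, 1))


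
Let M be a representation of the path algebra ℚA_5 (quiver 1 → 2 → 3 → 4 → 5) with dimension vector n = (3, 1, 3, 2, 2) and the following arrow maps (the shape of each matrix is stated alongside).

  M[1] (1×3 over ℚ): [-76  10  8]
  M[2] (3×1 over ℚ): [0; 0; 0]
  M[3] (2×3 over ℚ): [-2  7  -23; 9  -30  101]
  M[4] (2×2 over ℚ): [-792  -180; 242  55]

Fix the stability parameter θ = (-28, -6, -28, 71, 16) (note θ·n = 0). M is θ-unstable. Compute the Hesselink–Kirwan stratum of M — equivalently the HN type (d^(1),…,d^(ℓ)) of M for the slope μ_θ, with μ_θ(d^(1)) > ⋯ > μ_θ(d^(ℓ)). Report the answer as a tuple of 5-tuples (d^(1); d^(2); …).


Interval decomposition of M: I[1,1]^2, I[1,2], I[3,3], I[3,4], I[3,5], I[5,5].
HN type (ℓ=5): μ^(1)=71; μ^(2)=87/2; μ^(3)=16; μ^(4)=-6; μ^(5)=-28

((0, 0, 0, 1, 0); (0, 0, 0, 1, 1); (0, 0, 0, 0, 1); (0, 1, 0, 0, 0); (3, 0, 3, 0, 0))


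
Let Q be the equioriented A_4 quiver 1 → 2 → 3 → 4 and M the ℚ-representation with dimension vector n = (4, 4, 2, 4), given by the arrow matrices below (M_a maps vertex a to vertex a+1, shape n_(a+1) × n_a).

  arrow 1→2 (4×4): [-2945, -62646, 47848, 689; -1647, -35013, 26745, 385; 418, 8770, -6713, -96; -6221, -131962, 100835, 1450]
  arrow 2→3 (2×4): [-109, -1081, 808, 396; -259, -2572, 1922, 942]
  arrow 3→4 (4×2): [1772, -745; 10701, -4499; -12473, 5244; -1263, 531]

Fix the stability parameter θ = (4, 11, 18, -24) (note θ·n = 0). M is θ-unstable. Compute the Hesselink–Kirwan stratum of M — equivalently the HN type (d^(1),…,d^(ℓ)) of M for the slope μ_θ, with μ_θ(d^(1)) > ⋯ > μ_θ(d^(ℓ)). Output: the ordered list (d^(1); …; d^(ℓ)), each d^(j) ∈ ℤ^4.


Via rank(M_{q-1}∘⋯∘M_p): M ≅ I[1,2]^2, I[1,4]^2, I[4,4]^2.
μ_θ-semistable layers: μ^(1)=11; μ^(2)=4; μ^(3)=9/4; μ^(4)=-24

((0, 2, 0, 0); (2, 0, 0, 0); (2, 2, 2, 2); (0, 0, 0, 2))


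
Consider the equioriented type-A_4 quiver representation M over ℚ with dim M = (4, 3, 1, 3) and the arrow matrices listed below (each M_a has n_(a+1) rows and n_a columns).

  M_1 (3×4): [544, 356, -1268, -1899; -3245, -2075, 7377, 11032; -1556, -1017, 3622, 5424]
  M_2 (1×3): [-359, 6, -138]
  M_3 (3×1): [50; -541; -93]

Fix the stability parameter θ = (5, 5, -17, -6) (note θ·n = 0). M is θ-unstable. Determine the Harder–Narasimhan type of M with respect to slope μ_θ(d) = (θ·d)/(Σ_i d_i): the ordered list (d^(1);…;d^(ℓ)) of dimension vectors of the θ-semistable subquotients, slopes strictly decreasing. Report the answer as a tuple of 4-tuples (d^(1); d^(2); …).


Barcode: M ≅ I[1,1], I[1,2]^2, I[1,4], I[4,4]^2. HN layers by μ_θ (3 steps, strictly decreasing):
  μ^(1)=5; μ^(2)=-13/4; μ^(3)=-6

((3, 2, 0, 0); (1, 1, 1, 1); (0, 0, 0, 2))


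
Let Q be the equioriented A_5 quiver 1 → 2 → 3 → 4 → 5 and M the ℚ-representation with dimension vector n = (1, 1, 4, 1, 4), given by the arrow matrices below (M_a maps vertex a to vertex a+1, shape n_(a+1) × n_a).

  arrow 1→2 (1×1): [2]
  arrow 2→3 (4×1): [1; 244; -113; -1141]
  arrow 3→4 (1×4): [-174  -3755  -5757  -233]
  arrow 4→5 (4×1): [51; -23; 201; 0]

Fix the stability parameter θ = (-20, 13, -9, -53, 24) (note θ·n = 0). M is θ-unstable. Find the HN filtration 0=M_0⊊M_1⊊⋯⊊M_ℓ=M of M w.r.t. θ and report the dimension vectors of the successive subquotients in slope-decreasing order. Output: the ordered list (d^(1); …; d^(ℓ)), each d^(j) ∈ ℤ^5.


Interval decomposition of M: I[1,3], I[3,3]^2, I[3,5], I[5,5]^3.
HN type (ℓ=5): μ^(1)=24; μ^(2)=2; μ^(3)=-9; μ^(4)=-20; μ^(5)=-31

((0, 0, 0, 0, 4); (0, 1, 1, 0, 0); (0, 0, 2, 0, 0); (1, 0, 0, 0, 0); (0, 0, 1, 1, 0))


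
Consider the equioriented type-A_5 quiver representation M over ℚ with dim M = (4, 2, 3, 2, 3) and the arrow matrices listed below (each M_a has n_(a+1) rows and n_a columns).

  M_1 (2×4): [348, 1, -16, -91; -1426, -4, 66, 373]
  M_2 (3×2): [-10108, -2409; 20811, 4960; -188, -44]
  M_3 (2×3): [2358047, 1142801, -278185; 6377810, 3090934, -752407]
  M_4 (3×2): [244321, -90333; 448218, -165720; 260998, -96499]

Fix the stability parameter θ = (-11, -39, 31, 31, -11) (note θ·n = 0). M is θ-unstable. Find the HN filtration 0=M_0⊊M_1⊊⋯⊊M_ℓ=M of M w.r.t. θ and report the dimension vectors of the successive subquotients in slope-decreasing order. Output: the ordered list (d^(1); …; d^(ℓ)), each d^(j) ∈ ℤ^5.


Interval decomposition of M: I[1,1]^2, I[1,3], I[1,5], I[3,5], I[5,5].
HN type (ℓ=4): μ^(1)=31; μ^(2)=17; μ^(3)=-11; μ^(4)=-25

((0, 0, 1, 0, 0); (0, 0, 2, 2, 2); (2, 0, 0, 0, 1); (2, 2, 0, 0, 0))


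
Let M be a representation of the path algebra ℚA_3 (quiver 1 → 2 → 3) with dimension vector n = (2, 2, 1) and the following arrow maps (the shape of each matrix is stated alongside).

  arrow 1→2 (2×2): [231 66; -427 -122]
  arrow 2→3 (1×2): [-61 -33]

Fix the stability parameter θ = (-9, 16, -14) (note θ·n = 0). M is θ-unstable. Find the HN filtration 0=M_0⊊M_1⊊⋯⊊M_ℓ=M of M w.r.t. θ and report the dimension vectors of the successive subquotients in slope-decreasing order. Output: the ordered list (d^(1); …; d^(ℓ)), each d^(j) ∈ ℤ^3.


Interval decomposition of M: I[1,1], I[1,2], I[2,3].
HN type (ℓ=3): μ^(1)=16; μ^(2)=1; μ^(3)=-9

((0, 1, 0); (0, 1, 1); (2, 0, 0))


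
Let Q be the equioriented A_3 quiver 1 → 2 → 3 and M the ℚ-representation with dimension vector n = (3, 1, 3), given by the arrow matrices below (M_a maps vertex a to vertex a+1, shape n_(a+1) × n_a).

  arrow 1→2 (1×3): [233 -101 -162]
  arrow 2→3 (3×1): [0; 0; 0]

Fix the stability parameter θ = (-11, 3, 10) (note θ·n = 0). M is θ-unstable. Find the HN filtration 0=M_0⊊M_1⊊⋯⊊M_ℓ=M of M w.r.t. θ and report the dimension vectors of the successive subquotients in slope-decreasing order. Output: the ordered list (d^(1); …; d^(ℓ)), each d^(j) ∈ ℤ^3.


Barcode: M ≅ I[1,1]^2, I[1,2], I[3,3]^3. HN layers by μ_θ (3 steps, strictly decreasing):
  μ^(1)=10; μ^(2)=3; μ^(3)=-11

((0, 0, 3); (0, 1, 0); (3, 0, 0))


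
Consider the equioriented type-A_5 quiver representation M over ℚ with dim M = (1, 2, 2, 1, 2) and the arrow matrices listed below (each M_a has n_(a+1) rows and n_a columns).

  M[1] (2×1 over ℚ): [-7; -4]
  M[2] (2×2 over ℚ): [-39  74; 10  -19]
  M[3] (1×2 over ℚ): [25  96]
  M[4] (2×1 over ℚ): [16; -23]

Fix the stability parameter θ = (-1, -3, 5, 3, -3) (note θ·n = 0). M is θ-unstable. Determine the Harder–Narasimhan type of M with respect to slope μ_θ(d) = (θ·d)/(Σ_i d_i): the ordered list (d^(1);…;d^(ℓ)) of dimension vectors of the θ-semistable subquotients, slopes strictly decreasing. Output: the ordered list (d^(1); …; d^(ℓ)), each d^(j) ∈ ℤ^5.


Barcode: M ≅ I[1,5], I[2,3], I[5,5]. HN layers by μ_θ (4 steps, strictly decreasing):
  μ^(1)=5; μ^(2)=5/3; μ^(3)=-2; μ^(4)=-3

((0, 0, 1, 0, 0); (0, 0, 1, 1, 1); (1, 1, 0, 0, 0); (0, 1, 0, 0, 1))


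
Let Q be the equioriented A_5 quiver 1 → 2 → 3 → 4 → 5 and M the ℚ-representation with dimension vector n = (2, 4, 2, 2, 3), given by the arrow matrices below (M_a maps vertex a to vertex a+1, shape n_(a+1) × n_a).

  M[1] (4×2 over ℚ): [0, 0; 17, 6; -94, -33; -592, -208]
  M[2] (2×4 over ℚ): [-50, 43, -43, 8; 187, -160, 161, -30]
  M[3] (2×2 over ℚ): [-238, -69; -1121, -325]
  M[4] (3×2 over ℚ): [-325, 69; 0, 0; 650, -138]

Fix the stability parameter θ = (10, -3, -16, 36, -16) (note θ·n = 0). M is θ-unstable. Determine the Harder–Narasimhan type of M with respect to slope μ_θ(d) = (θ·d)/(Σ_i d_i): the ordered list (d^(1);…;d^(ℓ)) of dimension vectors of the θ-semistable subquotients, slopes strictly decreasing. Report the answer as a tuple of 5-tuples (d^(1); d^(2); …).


Interval decomposition of M: I[1,4], I[1,5], I[2,2]^2, I[5,5]^2.
HN type (ℓ=4): μ^(1)=36; μ^(2)=10; μ^(3)=-3; μ^(4)=-16

((0, 0, 0, 1, 0); (0, 0, 0, 1, 1); (2, 4, 2, 0, 0); (0, 0, 0, 0, 2))


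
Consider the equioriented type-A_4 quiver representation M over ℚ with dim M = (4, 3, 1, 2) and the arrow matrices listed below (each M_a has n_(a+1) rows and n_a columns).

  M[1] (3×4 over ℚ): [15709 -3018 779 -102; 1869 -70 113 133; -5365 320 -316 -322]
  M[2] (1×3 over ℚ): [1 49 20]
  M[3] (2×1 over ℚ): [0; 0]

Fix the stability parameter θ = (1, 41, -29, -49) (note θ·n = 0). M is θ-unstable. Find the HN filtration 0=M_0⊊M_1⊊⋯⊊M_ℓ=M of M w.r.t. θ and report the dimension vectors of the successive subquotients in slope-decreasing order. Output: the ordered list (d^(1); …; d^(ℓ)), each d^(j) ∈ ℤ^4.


Interval decomposition of M: I[1,1], I[1,2]^2, I[1,3], I[4,4]^2.
HN type (ℓ=4): μ^(1)=41; μ^(2)=6; μ^(3)=1; μ^(4)=-49

((0, 2, 0, 0); (0, 1, 1, 0); (4, 0, 0, 0); (0, 0, 0, 2))


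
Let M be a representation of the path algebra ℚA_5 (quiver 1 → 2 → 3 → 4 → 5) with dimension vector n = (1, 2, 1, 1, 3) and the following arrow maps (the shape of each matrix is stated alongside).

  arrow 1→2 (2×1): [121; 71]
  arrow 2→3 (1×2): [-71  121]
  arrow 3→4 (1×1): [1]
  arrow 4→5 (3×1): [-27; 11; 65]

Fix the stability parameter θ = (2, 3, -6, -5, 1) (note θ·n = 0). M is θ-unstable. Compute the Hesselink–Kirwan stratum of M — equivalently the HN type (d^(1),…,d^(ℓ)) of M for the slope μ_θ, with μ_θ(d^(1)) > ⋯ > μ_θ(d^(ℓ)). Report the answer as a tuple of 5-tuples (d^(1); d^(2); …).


Barcode: M ≅ I[1,2], I[2,5], I[5,5]^2. HN layers by μ_θ (4 steps, strictly decreasing):
  μ^(1)=3; μ^(2)=2; μ^(3)=1; μ^(4)=-8/3

((0, 1, 0, 0, 0); (1, 0, 0, 0, 0); (0, 0, 0, 0, 3); (0, 1, 1, 1, 0))


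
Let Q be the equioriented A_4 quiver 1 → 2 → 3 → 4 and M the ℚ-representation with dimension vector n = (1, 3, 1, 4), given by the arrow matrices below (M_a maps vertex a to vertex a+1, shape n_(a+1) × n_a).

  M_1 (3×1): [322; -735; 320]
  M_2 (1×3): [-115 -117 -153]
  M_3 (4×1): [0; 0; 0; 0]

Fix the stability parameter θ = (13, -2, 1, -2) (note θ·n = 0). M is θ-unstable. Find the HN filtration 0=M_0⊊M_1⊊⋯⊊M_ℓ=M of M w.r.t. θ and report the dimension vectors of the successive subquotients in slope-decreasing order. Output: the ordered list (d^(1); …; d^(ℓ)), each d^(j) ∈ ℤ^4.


Via rank(M_{q-1}∘⋯∘M_p): M ≅ I[1,3], I[2,2]^2, I[4,4]^4.
μ_θ-semistable layers: μ^(1)=4; μ^(2)=-2

((1, 1, 1, 0); (0, 2, 0, 4))


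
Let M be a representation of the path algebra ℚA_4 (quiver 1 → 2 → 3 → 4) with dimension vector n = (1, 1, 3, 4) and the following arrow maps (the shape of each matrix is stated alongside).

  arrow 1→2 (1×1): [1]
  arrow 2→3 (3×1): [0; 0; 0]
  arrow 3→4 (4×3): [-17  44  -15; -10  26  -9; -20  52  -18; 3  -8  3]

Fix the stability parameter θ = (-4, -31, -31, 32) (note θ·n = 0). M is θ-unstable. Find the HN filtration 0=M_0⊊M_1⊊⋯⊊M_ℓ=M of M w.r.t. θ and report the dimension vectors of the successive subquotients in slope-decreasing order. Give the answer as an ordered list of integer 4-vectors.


Barcode: M ≅ I[1,2], I[3,3], I[3,4]^2, I[4,4]^2. HN layers by μ_θ (3 steps, strictly decreasing):
  μ^(1)=32; μ^(2)=-35/2; μ^(3)=-31

((0, 0, 0, 4); (1, 1, 0, 0); (0, 0, 3, 0))


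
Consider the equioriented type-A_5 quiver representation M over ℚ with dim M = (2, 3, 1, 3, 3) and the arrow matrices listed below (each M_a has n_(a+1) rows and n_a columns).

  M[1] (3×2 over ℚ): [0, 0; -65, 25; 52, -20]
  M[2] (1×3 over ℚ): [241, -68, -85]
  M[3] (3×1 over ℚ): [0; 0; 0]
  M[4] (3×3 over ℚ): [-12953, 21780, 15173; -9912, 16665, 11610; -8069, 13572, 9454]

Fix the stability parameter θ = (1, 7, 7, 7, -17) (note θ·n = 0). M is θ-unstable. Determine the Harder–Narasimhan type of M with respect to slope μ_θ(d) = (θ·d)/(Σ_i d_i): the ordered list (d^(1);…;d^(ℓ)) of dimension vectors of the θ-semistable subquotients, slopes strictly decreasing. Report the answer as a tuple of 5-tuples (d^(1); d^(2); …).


Via rank(M_{q-1}∘⋯∘M_p): M ≅ I[1,1], I[1,2], I[2,2], I[2,3], I[4,5]^3.
μ_θ-semistable layers: μ^(1)=7; μ^(2)=1; μ^(3)=-5

((0, 3, 1, 0, 0); (2, 0, 0, 0, 0); (0, 0, 0, 3, 3))


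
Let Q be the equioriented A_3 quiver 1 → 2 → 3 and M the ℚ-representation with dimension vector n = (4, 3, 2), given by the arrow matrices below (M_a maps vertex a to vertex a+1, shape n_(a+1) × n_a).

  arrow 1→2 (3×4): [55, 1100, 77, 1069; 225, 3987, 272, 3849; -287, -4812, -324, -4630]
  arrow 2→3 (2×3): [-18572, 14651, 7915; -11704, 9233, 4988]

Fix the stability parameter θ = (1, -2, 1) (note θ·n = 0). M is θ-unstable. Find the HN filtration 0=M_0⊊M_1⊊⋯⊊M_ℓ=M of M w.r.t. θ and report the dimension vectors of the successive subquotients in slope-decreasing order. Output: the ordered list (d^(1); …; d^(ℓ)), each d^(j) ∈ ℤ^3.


Barcode: M ≅ I[1,1], I[1,2], I[1,3]^2. HN layers by μ_θ (2 steps, strictly decreasing):
  μ^(1)=1; μ^(2)=-1/2

((1, 0, 2); (3, 3, 0))


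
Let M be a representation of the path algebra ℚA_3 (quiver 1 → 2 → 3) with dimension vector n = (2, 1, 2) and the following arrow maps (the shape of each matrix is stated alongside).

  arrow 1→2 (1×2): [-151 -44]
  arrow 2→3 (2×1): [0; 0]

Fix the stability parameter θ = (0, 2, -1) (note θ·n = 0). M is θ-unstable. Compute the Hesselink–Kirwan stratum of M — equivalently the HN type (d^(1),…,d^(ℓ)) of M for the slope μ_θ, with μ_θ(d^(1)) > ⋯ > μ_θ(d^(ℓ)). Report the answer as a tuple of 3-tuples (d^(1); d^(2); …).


Via rank(M_{q-1}∘⋯∘M_p): M ≅ I[1,1], I[1,2], I[3,3]^2.
μ_θ-semistable layers: μ^(1)=2; μ^(2)=0; μ^(3)=-1

((0, 1, 0); (2, 0, 0); (0, 0, 2))


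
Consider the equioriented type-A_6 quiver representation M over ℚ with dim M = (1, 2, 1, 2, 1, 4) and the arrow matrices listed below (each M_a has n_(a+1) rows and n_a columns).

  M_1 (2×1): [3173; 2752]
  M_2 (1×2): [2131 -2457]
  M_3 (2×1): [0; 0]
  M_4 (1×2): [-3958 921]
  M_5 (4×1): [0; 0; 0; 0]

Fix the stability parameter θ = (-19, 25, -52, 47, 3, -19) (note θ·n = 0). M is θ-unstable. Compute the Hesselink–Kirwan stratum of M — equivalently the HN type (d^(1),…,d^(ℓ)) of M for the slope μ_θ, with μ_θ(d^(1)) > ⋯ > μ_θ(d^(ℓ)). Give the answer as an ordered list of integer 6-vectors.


Interval decomposition of M: I[1,3], I[2,2], I[4,4], I[4,5], I[6,6]^4.
HN type (ℓ=4): μ^(1)=47; μ^(2)=25; μ^(3)=-27/2; μ^(4)=-19

((0, 0, 0, 1, 0, 0); (0, 1, 0, 1, 1, 0); (0, 1, 1, 0, 0, 0); (1, 0, 0, 0, 0, 4))


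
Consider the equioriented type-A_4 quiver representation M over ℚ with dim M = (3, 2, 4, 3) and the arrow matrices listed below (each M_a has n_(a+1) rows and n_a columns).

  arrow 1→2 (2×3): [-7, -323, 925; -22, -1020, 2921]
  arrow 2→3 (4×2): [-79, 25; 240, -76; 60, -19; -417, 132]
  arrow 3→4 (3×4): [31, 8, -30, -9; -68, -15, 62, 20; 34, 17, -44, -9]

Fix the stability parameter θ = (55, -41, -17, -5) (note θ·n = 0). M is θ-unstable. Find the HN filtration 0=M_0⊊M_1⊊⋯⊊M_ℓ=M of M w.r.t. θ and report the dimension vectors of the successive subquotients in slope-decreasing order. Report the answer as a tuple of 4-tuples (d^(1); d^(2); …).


Barcode: M ≅ I[1,1], I[1,4]^2, I[3,3], I[3,4]. HN layers by μ_θ (4 steps, strictly decreasing):
  μ^(1)=55; μ^(2)=-2; μ^(3)=-5; μ^(4)=-17

((1, 0, 0, 0); (2, 2, 2, 2); (0, 0, 0, 1); (0, 0, 2, 0))


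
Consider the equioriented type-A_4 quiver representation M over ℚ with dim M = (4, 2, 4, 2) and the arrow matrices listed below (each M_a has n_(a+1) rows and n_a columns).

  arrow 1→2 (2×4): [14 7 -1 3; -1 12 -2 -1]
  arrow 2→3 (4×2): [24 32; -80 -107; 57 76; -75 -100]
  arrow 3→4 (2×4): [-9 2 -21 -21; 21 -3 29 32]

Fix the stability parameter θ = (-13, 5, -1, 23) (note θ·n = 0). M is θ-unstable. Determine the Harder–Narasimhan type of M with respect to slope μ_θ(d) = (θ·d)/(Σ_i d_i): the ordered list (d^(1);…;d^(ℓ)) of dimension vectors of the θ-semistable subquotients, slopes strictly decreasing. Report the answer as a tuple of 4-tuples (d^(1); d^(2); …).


Via rank(M_{q-1}∘⋯∘M_p): M ≅ I[1,1]^2, I[1,3], I[1,4], I[3,3], I[3,4].
μ_θ-semistable layers: μ^(1)=23; μ^(2)=2; μ^(3)=-1; μ^(4)=-13

((0, 0, 0, 2); (0, 2, 2, 0); (0, 0, 2, 0); (4, 0, 0, 0))


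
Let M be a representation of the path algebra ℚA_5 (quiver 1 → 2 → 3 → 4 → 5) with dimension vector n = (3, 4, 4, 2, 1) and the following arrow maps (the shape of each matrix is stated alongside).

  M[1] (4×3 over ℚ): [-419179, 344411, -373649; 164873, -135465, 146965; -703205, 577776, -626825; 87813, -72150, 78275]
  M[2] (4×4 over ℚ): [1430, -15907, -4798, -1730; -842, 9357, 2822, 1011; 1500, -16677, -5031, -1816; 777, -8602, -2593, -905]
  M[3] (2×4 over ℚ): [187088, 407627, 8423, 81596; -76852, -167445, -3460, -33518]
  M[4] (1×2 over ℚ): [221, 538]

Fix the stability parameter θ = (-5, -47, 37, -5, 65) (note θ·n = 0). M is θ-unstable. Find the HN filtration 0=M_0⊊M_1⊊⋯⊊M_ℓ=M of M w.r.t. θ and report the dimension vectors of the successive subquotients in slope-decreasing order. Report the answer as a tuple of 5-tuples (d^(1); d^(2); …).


Interval decomposition of M: I[1,3], I[1,4], I[1,5], I[2,3].
HN type (ℓ=5): μ^(1)=65; μ^(2)=37; μ^(3)=16; μ^(4)=-26; μ^(5)=-47

((0, 0, 0, 0, 1); (0, 0, 2, 0, 0); (0, 0, 2, 2, 0); (3, 3, 0, 0, 0); (0, 1, 0, 0, 0))


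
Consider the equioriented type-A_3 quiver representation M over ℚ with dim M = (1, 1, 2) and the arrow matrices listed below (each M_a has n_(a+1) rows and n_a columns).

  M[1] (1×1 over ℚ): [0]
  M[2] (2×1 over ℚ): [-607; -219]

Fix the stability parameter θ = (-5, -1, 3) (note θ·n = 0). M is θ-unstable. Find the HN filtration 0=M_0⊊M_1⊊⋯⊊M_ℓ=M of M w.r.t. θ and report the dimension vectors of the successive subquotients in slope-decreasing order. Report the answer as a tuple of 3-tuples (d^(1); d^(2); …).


Barcode: M ≅ I[1,1], I[2,3], I[3,3]. HN layers by μ_θ (3 steps, strictly decreasing):
  μ^(1)=3; μ^(2)=-1; μ^(3)=-5

((0, 0, 2); (0, 1, 0); (1, 0, 0))


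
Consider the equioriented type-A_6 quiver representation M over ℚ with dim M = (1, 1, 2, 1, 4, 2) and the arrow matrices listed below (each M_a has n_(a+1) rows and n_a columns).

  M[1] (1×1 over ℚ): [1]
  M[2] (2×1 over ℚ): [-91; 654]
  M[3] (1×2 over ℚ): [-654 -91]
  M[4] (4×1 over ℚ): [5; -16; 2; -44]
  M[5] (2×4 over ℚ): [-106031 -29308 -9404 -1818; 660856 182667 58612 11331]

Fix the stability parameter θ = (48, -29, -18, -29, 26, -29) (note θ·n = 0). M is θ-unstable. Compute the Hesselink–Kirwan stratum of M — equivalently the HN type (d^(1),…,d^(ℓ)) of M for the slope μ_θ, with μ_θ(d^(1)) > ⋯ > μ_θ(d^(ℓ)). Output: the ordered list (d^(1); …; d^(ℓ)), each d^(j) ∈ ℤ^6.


Barcode: M ≅ I[1,3], I[3,6], I[5,5]^2, I[5,6]. HN layers by μ_θ (4 steps, strictly decreasing):
  μ^(1)=26; μ^(2)=1/3; μ^(3)=-3/2; μ^(4)=-47/2

((0, 0, 0, 0, 2, 0); (1, 1, 1, 0, 0, 0); (0, 0, 0, 0, 2, 2); (0, 0, 1, 1, 0, 0))


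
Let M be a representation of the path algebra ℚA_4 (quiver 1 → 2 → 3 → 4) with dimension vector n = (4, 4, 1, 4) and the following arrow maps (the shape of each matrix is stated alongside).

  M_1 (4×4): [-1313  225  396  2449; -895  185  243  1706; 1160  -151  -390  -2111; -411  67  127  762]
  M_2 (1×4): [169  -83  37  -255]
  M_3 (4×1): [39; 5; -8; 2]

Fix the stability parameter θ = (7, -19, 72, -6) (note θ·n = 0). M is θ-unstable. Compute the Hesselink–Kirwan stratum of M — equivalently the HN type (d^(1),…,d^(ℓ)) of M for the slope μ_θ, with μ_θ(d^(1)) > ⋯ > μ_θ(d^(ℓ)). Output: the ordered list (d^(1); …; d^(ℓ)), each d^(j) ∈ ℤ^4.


Via rank(M_{q-1}∘⋯∘M_p): M ≅ I[1,2]^3, I[1,4], I[4,4]^3.
μ_θ-semistable layers: μ^(1)=33; μ^(2)=-6

((0, 0, 1, 1); (4, 4, 0, 3))


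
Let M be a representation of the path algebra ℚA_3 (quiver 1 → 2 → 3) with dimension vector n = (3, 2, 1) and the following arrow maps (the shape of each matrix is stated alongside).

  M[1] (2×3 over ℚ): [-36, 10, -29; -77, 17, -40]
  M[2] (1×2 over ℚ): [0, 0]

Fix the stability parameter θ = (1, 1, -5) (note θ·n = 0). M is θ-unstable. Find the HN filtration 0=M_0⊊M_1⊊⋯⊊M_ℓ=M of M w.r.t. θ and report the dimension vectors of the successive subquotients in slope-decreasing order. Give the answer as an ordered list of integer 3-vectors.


Via rank(M_{q-1}∘⋯∘M_p): M ≅ I[1,1], I[1,2]^2, I[3,3].
μ_θ-semistable layers: μ^(1)=1; μ^(2)=-5

((3, 2, 0); (0, 0, 1))


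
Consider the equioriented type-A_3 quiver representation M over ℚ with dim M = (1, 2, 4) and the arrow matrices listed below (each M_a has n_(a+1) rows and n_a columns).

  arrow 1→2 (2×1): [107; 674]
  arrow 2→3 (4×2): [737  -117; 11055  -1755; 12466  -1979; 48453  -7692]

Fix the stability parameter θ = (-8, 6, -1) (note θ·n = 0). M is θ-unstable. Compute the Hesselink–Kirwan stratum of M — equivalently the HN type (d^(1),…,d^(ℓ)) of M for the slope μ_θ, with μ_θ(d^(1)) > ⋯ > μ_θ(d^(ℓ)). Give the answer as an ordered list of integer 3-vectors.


Interval decomposition of M: I[1,3], I[2,3], I[3,3]^2.
HN type (ℓ=3): μ^(1)=5/2; μ^(2)=-1; μ^(3)=-8

((0, 2, 2); (0, 0, 2); (1, 0, 0))


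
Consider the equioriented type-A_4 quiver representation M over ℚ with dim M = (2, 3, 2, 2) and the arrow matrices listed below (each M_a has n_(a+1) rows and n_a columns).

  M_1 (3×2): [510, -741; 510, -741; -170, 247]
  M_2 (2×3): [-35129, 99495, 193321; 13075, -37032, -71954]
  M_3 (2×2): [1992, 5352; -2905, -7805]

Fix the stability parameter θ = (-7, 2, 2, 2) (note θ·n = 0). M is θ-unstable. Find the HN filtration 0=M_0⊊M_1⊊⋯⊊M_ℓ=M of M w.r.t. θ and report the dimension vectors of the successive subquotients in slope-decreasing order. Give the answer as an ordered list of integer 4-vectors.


Interval decomposition of M: I[1,1], I[1,3], I[2,2], I[2,4], I[4,4].
HN type (ℓ=2): μ^(1)=2; μ^(2)=-7

((0, 3, 2, 2); (2, 0, 0, 0))


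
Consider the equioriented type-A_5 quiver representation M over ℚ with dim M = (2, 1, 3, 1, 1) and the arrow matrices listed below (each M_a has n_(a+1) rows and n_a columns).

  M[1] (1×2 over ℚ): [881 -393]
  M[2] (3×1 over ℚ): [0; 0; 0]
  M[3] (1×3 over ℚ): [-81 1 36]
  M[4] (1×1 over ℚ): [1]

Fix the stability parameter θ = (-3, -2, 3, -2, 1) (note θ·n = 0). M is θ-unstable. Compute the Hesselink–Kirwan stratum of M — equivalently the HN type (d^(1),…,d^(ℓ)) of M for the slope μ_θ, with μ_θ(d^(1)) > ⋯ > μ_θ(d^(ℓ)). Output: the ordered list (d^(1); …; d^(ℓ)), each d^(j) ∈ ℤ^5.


Via rank(M_{q-1}∘⋯∘M_p): M ≅ I[1,1], I[1,2], I[3,3]^2, I[3,5].
μ_θ-semistable layers: μ^(1)=3; μ^(2)=1; μ^(3)=1/2; μ^(4)=-2; μ^(5)=-3

((0, 0, 2, 0, 0); (0, 0, 0, 0, 1); (0, 0, 1, 1, 0); (0, 1, 0, 0, 0); (2, 0, 0, 0, 0))


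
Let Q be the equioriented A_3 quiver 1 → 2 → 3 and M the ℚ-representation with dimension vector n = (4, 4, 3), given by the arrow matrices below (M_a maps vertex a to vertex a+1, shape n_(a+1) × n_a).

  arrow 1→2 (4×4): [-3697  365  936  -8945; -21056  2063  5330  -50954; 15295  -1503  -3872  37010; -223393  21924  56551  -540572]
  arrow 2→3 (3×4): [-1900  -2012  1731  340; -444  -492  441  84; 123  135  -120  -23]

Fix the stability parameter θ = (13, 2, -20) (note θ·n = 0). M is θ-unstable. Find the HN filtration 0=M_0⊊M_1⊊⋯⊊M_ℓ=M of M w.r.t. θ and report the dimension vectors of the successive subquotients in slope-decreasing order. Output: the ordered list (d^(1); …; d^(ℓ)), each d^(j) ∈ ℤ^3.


Via rank(M_{q-1}∘⋯∘M_p): M ≅ I[1,2]^2, I[1,3]^2, I[3,3].
μ_θ-semistable layers: μ^(1)=15/2; μ^(2)=-5/3; μ^(3)=-20

((2, 2, 0); (2, 2, 2); (0, 0, 1))


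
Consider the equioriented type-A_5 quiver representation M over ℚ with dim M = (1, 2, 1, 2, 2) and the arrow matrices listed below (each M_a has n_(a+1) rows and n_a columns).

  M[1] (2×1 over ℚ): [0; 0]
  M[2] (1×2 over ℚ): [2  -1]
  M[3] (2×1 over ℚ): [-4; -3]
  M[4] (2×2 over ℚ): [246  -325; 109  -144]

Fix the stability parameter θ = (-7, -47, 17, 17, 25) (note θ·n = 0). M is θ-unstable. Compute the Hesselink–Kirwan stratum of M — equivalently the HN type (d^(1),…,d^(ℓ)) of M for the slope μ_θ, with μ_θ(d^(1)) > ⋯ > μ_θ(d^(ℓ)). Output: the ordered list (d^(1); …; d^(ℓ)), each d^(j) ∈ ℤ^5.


Via rank(M_{q-1}∘⋯∘M_p): M ≅ I[1,1], I[2,2], I[2,5], I[4,5].
μ_θ-semistable layers: μ^(1)=25; μ^(2)=17; μ^(3)=-7; μ^(4)=-47

((0, 0, 0, 0, 2); (0, 0, 1, 2, 0); (1, 0, 0, 0, 0); (0, 2, 0, 0, 0))


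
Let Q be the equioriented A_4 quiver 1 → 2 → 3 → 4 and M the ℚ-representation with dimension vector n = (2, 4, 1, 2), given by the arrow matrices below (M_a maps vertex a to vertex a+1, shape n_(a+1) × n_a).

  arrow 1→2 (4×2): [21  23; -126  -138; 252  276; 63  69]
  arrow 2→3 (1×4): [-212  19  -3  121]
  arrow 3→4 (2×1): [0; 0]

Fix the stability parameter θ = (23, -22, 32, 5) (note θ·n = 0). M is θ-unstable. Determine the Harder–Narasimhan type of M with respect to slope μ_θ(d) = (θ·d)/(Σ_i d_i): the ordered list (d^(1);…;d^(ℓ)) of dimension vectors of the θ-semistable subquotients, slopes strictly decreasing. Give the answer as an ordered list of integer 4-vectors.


Interval decomposition of M: I[1,1], I[1,3], I[2,2]^3, I[4,4]^2.
HN type (ℓ=5): μ^(1)=32; μ^(2)=23; μ^(3)=5; μ^(4)=1/2; μ^(5)=-22

((0, 0, 1, 0); (1, 0, 0, 0); (0, 0, 0, 2); (1, 1, 0, 0); (0, 3, 0, 0))


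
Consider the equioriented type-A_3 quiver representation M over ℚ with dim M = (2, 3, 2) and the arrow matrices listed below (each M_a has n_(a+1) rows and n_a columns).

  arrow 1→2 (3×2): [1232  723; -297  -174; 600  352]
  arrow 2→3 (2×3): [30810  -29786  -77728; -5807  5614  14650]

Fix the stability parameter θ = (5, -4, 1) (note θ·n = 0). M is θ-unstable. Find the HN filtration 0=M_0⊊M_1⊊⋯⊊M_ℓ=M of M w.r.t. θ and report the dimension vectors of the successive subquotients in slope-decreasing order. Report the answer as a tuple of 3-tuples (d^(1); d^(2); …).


Barcode: M ≅ I[1,3]^2, I[2,2]. HN layers by μ_θ (3 steps, strictly decreasing):
  μ^(1)=1; μ^(2)=1/2; μ^(3)=-4

((0, 0, 2); (2, 2, 0); (0, 1, 0))


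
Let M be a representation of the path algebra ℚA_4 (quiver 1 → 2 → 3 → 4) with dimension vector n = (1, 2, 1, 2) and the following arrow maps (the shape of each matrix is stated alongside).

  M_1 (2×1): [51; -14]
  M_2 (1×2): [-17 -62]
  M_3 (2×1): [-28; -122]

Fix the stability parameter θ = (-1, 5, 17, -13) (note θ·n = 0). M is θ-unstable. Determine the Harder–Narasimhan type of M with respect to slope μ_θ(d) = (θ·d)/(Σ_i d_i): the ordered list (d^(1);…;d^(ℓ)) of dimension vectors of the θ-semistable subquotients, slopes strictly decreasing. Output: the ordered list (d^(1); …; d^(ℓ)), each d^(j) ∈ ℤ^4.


Interval decomposition of M: I[1,4], I[2,2], I[4,4].
HN type (ℓ=4): μ^(1)=5; μ^(2)=3; μ^(3)=-1; μ^(4)=-13

((0, 1, 0, 0); (0, 1, 1, 1); (1, 0, 0, 0); (0, 0, 0, 1))


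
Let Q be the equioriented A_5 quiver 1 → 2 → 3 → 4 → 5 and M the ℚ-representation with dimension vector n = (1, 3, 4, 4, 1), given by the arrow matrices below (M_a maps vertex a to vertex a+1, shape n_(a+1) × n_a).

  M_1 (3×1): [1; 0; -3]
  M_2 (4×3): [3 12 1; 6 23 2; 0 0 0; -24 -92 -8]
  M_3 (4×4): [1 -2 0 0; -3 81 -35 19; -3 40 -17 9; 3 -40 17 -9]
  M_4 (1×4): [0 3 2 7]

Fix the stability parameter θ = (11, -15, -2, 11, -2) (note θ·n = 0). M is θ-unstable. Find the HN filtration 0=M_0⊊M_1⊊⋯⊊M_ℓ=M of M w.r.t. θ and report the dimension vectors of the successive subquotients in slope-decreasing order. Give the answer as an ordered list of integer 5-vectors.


Barcode: M ≅ I[1,2], I[2,4], I[2,5], I[3,3], I[3,4], I[4,4]. HN layers by μ_θ (4 steps, strictly decreasing):
  μ^(1)=11; μ^(2)=9/2; μ^(3)=-2; μ^(4)=-15

((0, 0, 0, 3, 0); (0, 0, 0, 1, 1); (1, 1, 4, 0, 0); (0, 2, 0, 0, 0))


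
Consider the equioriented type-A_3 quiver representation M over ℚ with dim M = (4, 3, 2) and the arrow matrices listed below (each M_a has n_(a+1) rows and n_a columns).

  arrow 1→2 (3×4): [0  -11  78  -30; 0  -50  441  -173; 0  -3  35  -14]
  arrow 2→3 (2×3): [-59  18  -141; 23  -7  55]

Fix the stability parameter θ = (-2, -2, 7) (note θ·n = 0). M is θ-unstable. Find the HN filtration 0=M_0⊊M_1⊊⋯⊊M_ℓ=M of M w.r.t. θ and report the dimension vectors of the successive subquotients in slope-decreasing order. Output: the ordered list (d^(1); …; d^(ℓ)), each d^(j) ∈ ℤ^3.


Interval decomposition of M: I[1,1], I[1,2], I[1,3]^2.
HN type (ℓ=2): μ^(1)=7; μ^(2)=-2

((0, 0, 2); (4, 3, 0))


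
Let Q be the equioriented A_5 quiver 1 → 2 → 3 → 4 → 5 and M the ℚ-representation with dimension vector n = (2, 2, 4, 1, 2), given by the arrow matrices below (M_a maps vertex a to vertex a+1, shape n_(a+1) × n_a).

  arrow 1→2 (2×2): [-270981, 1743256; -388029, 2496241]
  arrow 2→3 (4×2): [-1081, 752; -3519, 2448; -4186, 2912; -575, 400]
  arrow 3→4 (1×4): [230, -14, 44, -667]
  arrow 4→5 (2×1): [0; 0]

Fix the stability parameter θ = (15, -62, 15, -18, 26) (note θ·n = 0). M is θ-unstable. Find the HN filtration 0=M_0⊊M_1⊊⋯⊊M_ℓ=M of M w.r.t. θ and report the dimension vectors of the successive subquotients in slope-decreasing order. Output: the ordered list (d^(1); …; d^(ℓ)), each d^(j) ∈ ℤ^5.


Barcode: M ≅ I[1,2], I[1,4], I[3,3]^3, I[5,5]^2. HN layers by μ_θ (4 steps, strictly decreasing):
  μ^(1)=26; μ^(2)=15; μ^(3)=-3/2; μ^(4)=-47/2

((0, 0, 0, 0, 2); (0, 0, 3, 0, 0); (0, 0, 1, 1, 0); (2, 2, 0, 0, 0))


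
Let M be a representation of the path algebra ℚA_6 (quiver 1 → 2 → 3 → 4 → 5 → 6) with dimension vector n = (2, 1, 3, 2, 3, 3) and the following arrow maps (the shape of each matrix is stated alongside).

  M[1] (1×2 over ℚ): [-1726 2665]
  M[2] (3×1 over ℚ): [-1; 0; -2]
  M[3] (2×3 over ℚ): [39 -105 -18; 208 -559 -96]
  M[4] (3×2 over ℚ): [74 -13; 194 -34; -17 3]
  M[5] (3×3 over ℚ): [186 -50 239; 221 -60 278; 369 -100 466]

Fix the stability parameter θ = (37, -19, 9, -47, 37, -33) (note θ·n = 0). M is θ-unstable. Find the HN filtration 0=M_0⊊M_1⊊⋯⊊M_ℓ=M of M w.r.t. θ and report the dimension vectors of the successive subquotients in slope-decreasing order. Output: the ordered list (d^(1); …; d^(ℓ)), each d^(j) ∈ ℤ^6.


Interval decomposition of M: I[1,1], I[1,6], I[3,3], I[3,6], I[5,5], I[6,6].
HN type (ℓ=6): μ^(1)=37; μ^(2)=9; μ^(3)=2; μ^(4)=-5; μ^(5)=-19; μ^(6)=-33

((1, 0, 0, 0, 1, 0); (0, 0, 1, 0, 0, 0); (0, 0, 0, 0, 2, 2); (1, 1, 1, 1, 0, 0); (0, 0, 1, 1, 0, 0); (0, 0, 0, 0, 0, 1))


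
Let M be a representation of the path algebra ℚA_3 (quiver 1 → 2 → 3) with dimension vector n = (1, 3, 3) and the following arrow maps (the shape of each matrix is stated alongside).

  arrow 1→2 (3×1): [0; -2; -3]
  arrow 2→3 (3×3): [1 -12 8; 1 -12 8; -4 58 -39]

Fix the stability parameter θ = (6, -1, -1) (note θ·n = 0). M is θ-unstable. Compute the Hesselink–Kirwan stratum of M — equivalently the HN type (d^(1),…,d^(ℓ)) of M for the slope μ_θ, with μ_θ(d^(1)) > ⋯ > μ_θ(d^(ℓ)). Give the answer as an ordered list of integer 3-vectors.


Interval decomposition of M: I[1,3], I[2,2], I[2,3], I[3,3].
HN type (ℓ=2): μ^(1)=4/3; μ^(2)=-1

((1, 1, 1); (0, 2, 2))


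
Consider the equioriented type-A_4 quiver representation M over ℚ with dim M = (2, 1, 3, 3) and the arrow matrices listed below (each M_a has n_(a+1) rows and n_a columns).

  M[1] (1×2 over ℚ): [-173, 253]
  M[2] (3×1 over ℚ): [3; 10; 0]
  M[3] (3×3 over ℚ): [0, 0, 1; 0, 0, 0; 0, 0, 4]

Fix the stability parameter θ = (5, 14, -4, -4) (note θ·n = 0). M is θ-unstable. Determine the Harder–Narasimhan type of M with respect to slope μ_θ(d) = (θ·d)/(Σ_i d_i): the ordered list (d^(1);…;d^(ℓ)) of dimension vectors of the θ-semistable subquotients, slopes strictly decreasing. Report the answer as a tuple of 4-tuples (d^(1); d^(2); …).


Via rank(M_{q-1}∘⋯∘M_p): M ≅ I[1,1], I[1,3], I[3,3], I[3,4], I[4,4]^2.
μ_θ-semistable layers: μ^(1)=5; μ^(2)=-4

((2, 1, 1, 0); (0, 0, 2, 3))


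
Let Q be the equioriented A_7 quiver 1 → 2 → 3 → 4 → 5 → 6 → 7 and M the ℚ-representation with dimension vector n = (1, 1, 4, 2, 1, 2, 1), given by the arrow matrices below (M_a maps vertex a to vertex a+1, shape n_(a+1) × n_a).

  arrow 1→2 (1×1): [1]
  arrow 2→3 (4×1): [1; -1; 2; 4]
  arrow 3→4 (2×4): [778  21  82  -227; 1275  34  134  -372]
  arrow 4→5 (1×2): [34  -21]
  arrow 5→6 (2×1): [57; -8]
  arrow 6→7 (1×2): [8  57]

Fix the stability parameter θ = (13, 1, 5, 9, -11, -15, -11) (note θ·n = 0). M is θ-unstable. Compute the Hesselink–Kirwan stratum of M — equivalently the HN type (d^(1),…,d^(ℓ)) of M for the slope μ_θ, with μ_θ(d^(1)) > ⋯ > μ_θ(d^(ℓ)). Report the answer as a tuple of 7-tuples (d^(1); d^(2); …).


Interval decomposition of M: I[1,6], I[3,3]^2, I[3,4], I[6,7].
HN type (ℓ=5): μ^(1)=9; μ^(2)=5; μ^(3)=1/3; μ^(4)=-11; μ^(5)=-15

((0, 0, 0, 1, 0, 0, 0); (0, 0, 3, 0, 0, 0, 0); (1, 1, 1, 1, 1, 1, 0); (0, 0, 0, 0, 0, 0, 1); (0, 0, 0, 0, 0, 1, 0))


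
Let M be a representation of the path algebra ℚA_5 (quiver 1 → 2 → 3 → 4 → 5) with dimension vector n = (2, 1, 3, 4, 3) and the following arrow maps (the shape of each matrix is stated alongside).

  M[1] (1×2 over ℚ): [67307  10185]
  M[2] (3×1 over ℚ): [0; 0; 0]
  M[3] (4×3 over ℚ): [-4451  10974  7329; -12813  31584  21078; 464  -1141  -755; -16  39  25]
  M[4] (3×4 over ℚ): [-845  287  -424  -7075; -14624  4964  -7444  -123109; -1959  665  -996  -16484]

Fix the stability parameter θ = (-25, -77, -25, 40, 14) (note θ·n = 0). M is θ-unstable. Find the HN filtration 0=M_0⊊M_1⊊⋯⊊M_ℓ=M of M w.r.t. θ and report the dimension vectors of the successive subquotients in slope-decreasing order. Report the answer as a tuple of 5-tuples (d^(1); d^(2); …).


Barcode: M ≅ I[1,1], I[1,2], I[3,4], I[3,5]^2, I[4,4], I[5,5]. HN layers by μ_θ (5 steps, strictly decreasing):
  μ^(1)=40; μ^(2)=27; μ^(3)=14; μ^(4)=-25; μ^(5)=-51

((0, 0, 0, 2, 0); (0, 0, 0, 2, 2); (0, 0, 0, 0, 1); (1, 0, 3, 0, 0); (1, 1, 0, 0, 0))


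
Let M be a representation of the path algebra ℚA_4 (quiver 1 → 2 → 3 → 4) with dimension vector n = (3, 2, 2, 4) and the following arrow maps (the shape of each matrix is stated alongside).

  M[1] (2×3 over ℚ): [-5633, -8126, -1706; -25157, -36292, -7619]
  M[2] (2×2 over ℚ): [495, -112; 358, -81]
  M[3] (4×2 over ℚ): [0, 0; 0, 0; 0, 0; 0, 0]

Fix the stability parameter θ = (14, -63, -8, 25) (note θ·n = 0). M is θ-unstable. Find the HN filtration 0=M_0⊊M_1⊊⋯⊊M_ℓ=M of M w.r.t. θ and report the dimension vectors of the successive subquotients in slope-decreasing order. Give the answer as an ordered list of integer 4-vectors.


Interval decomposition of M: I[1,1], I[1,3]^2, I[4,4]^4.
HN type (ℓ=4): μ^(1)=25; μ^(2)=14; μ^(3)=-8; μ^(4)=-49/2

((0, 0, 0, 4); (1, 0, 0, 0); (0, 0, 2, 0); (2, 2, 0, 0))
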